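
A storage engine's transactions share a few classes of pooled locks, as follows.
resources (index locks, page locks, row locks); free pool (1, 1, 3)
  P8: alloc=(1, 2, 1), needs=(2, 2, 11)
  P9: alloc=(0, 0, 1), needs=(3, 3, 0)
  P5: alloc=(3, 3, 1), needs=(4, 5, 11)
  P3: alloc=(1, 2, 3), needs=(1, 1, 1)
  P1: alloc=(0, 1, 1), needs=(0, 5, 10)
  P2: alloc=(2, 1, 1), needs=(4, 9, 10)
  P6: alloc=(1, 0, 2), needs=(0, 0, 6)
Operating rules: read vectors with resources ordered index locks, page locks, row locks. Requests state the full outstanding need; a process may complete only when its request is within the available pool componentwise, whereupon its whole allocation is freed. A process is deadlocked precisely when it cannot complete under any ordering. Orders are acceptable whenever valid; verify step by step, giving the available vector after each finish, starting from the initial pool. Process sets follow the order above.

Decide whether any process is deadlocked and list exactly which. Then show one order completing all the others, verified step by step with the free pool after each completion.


Deadlocked set: P8, P5, P1 and P2.
Key observation: after P3, P6, P9 complete, (3, 3, 9) is the best the pool ever gets, yet each leftover process wants more row locks.
A valid finishing order for the others: P3, P6, P9. Verifying each step:
  pool = (1, 1, 3)
  P3 needs (1, 1, 1) <= (1, 1, 3) -> finishes; pool += (1, 2, 3) = (2, 3, 6)
  P6 needs (0, 0, 6) <= (2, 3, 6) -> finishes; pool += (1, 0, 2) = (3, 3, 8)
  P9 needs (3, 3, 0) <= (3, 3, 8) -> finishes; pool += (0, 0, 1) = (3, 3, 9)
None of the blocked processes ever fits:
  blocked: P8 wants (2, 2, 11), pool (3, 3, 9) — not enough row locks
  blocked: P5 wants (4, 5, 11), pool (3, 3, 9) — not enough index locks, page locks and row locks
  blocked: P1 wants (0, 5, 10), pool (3, 3, 9) — not enough page locks and row locks
  blocked: P2 wants (4, 9, 10), pool (3, 3, 9) — not enough index locks, page locks and row locks


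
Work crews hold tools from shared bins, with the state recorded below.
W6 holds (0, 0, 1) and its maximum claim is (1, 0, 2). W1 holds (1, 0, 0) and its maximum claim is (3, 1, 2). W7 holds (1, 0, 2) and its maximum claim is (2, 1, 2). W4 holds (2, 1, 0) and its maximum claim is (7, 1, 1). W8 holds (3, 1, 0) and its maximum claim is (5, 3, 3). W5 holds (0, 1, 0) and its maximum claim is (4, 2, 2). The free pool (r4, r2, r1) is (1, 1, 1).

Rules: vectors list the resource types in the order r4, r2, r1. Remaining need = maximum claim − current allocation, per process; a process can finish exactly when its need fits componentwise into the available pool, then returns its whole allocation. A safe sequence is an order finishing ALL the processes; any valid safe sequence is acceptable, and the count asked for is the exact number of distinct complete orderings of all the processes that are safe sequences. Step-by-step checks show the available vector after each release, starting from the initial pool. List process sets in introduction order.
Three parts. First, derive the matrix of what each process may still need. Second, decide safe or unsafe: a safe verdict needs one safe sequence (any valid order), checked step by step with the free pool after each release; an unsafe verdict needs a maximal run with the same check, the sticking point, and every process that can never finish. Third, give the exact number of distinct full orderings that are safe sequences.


(1) Need matrix, components ordered r4, r2, r1:
  W6: (1, 0, 1)
  W1: (2, 1, 2)
  W7: (1, 1, 0)
  W4: (5, 0, 1)
  W8: (2, 2, 3)
  W5: (4, 1, 2)
(2) UNSAFE.
Key observation: after W7, W6, W1 the pool peaks at (3, 1, 4), and each blocked process is short somewhere: W4 on r4; W8 on r2; W5 on r4.
Going as far as possible: W7, W6, W1; after that, nothing fits. Step-by-step check:
  pool = (1, 1, 1)
  W7: need (1, 1, 0) fits (1, 1, 1); releases (1, 0, 2), pool now (2, 1, 3)
  W6: need (1, 0, 1) fits (2, 1, 3); releases (0, 0, 1), pool now (2, 1, 4)
  W1: need (2, 1, 2) fits (2, 1, 4); releases (1, 0, 0), pool now (3, 1, 4)
  W4 cannot run: need (5, 0, 1) vs free (3, 1, 4) (insufficient r4)
  W8 cannot run: need (2, 2, 3) vs free (3, 1, 4) (insufficient r2)
  W5 cannot run: need (4, 1, 2) vs free (3, 1, 4) (insufficient r4)
Never able to finish: W4, W8 and W5.
(3) Exactly 0 of the possible complete orderings are safe sequences.


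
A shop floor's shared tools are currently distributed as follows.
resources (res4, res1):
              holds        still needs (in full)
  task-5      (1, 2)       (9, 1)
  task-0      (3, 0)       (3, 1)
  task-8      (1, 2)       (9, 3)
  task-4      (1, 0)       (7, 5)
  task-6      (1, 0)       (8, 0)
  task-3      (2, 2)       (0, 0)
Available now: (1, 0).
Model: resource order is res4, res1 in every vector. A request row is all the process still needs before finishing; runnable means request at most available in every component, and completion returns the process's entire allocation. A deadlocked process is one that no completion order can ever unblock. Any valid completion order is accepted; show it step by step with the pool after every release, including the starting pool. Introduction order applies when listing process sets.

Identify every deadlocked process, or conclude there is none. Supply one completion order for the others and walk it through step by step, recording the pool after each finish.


The deadlocked set is task-5, task-8, task-4 and task-6.
Key observation: once task-3, task-0 finish, the pool peaks at (6, 2) — and every remaining process still needs more res4 than that.
One completion order for the rest: task-3, task-0. Check, step by step:
  pool = (1, 0)
  run task-3 (needs (0, 0), free (1, 0)); after release of (2, 2) the pool is (3, 2)
  run task-0 (needs (3, 1), free (3, 2)); after release of (3, 0) the pool is (6, 2)
None of the blocked processes ever fits:
  task-5 still needs (9, 1) but only (6, 2) is free — short on res4
  task-8 still needs (9, 3) but only (6, 2) is free — short on res4 and res1
  task-4 still needs (7, 5) but only (6, 2) is free — short on res4 and res1
  task-6 still needs (8, 0) but only (6, 2) is free — short on res4


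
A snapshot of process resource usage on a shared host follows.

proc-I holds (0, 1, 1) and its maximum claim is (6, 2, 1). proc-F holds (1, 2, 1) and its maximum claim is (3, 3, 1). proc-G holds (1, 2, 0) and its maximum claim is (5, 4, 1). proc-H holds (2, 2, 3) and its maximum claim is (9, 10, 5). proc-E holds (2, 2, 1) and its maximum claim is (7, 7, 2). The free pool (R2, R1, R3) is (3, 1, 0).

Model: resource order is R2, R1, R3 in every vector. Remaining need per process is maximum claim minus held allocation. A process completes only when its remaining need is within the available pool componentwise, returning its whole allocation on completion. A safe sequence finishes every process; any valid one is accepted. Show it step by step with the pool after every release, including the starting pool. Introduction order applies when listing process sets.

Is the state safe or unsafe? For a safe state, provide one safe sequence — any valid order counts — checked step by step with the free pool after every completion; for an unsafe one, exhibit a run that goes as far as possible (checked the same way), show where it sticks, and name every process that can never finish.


The state is SAFE; one workable sequence: proc-F, proc-G, proc-E, proc-I, proc-H.
Key observation: the order's first zero-slack moment is proc-F ((2, 1, 0) needed, (3, 1, 0) free — a requested resource with nothing to spare).
Verifying each step:
  pool = (3, 1, 0)
  run proc-F (needs (2, 1, 0), free (3, 1, 0)); after release of (1, 2, 1) the pool is (4, 3, 1)
  run proc-G (needs (4, 2, 1), free (4, 3, 1)); after release of (1, 2, 0) the pool is (5, 5, 1)
  run proc-E (needs (5, 5, 1), free (5, 5, 1)); after release of (2, 2, 1) the pool is (7, 7, 2)
  run proc-I (needs (6, 1, 0), free (7, 7, 2)); after release of (0, 1, 1) the pool is (7, 8, 3)
  run proc-H (needs (7, 8, 2), free (7, 8, 3)); after release of (2, 2, 3) the pool is (9, 10, 6)


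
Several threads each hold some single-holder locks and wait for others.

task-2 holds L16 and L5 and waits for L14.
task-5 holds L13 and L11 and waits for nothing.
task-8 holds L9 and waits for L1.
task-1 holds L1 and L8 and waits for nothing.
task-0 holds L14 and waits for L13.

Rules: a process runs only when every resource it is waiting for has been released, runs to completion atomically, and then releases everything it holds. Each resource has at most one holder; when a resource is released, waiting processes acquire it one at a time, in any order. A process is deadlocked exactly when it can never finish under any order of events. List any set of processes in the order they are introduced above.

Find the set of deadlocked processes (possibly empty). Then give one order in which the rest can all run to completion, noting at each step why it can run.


No process is deadlocked.
Key observation: the wait graph is acyclic; completion cascades from the unblocked processes through everyone else.
A valid finishing order for the others: task-5, task-1, task-0, task-2, task-8.
Check, step by step:
  task-5: no waits; runs immediately, freeing L13 and L11
  task-1: no waits; runs immediately, freeing L1 and L8
  run task-0 (all its waits — L13 — are resolved); releases L14
  run task-2 (all its waits — L14 — are resolved); releases L16 and L5
  run task-8 (all its waits — L1 — are resolved); releases L9


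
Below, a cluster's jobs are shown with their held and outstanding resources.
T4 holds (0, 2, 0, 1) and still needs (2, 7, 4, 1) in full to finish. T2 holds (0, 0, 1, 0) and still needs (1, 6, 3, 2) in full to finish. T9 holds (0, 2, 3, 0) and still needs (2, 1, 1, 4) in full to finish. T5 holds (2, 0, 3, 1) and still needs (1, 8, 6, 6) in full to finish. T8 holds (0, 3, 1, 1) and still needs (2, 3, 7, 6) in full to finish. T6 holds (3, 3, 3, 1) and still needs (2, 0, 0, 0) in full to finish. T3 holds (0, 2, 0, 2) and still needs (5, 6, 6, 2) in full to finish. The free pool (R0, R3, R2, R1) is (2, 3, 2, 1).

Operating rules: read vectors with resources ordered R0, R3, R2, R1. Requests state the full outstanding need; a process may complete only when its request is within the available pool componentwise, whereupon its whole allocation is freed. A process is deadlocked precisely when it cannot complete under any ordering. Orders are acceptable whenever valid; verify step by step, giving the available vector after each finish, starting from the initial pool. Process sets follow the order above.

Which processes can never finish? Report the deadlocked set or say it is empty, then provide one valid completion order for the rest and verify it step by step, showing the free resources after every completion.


Deadlocked set: T5 and T8.
Key observation: even finishing T6, T2, T3, T4, T9 leaves just (5, 12, 9, 5) free — too little R1 for any of the remaining processes.
A valid finishing order for the others: T6, T2, T3, T4, T9. Verifying each step:
  pool = (2, 3, 2, 1)
  T6: need (2, 0, 0, 0) fits (2, 3, 2, 1); releases (3, 3, 3, 1), pool now (5, 6, 5, 2)
  T2: need (1, 6, 3, 2) fits (5, 6, 5, 2); releases (0, 0, 1, 0), pool now (5, 6, 6, 2)
  T3: need (5, 6, 6, 2) fits (5, 6, 6, 2); releases (0, 2, 0, 2), pool now (5, 8, 6, 4)
  T4: need (2, 7, 4, 1) fits (5, 8, 6, 4); releases (0, 2, 0, 1), pool now (5, 10, 6, 5)
  T9: need (2, 1, 1, 4) fits (5, 10, 6, 5); releases (0, 2, 3, 0), pool now (5, 12, 9, 5)
None of the blocked processes ever fits:
  blocked: T5 wants (1, 8, 6, 6), pool (5, 12, 9, 5) — not enough R1
  blocked: T8 wants (2, 3, 7, 6), pool (5, 12, 9, 5) — not enough R1


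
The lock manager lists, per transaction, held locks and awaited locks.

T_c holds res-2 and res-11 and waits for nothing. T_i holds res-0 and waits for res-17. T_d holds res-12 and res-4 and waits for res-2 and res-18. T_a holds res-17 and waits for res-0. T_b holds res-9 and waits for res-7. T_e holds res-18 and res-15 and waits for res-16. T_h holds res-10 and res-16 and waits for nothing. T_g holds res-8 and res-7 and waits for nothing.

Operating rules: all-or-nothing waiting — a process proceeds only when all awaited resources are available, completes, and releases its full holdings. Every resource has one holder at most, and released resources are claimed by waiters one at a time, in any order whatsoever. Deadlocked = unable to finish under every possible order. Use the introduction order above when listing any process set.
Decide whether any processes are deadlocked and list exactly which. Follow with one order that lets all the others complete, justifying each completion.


The deadlocked set is T_i and T_a.
Key observation: along T_i -> T_a -> T_i, each member waits on what the next one holds — a deadlock; no other process is dragged down with it.
A valid finishing order for the others: T_h, T_g, T_c, T_e, T_d, T_b.
Step-by-step check:
  T_h waits on nothing -> runs at once and releases res-10 and res-16
  T_g waits on nothing -> runs at once and releases res-8 and res-7
  T_c waits on nothing -> runs at once and releases res-2 and res-11
  T_e: everything it awaited (res-16) is free; runs, freeing res-18 and res-15
  T_d: everything it awaited (res-2 and res-18) is free; runs, freeing res-12 and res-4
  T_b: everything it awaited (res-7) is free; runs, freeing res-9


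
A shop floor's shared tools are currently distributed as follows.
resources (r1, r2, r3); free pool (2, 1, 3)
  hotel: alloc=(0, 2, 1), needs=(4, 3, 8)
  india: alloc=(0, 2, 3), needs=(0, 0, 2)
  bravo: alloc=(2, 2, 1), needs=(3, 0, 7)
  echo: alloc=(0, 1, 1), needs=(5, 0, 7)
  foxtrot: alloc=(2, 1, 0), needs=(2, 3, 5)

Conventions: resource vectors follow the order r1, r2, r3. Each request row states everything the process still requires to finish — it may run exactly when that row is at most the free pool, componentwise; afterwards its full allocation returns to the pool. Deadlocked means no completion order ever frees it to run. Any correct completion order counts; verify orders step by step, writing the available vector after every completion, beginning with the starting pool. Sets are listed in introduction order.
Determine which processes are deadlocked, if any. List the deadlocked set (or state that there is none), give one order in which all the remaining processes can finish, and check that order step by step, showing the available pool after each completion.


The deadlocked set is hotel, bravo and echo.
Key observation: the pool after india, foxtrot is (4, 4, 6); every surviving request exceeds it in r3, so progress ends there.
A valid finishing order for the others: india, foxtrot. Step-by-step check:
  pool = (2, 1, 3)
  run india (needs (0, 0, 2), free (2, 1, 3)); after release of (0, 2, 3) the pool is (2, 3, 6)
  run foxtrot (needs (2, 3, 5), free (2, 3, 6)); after release of (2, 1, 0) the pool is (4, 4, 6)
The blocked processes can never fit:
  hotel still needs (4, 3, 8) but only (4, 4, 6) is free — short on r3
  bravo still needs (3, 0, 7) but only (4, 4, 6) is free — short on r3
  echo still needs (5, 0, 7) but only (4, 4, 6) is free — short on r1 and r3


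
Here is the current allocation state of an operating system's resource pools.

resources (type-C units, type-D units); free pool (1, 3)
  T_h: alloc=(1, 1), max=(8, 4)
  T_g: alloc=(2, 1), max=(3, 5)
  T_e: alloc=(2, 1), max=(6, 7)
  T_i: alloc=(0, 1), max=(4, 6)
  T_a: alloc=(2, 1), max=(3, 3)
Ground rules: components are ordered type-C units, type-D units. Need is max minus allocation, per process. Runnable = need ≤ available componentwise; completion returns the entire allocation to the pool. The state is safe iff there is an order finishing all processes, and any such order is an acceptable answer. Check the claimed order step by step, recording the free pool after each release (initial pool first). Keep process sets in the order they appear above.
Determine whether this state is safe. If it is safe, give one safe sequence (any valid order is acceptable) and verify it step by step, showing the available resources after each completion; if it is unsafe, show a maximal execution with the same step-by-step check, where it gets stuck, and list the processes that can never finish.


SAFE, for example via the order T_a, T_g, T_i, T_e, T_h.
Key observation: T_a is the earliest step where a requested resource binds exactly: need (1, 2), pool (1, 3) at its turn.
Verifying each step:
  pool = (1, 3)
  T_a needs (1, 2) <= (1, 3) -> finishes; pool += (2, 1) = (3, 4)
  T_g needs (1, 4) <= (3, 4) -> finishes; pool += (2, 1) = (5, 5)
  T_i needs (4, 5) <= (5, 5) -> finishes; pool += (0, 1) = (5, 6)
  T_e needs (4, 6) <= (5, 6) -> finishes; pool += (2, 1) = (7, 7)
  T_h needs (7, 3) <= (7, 7) -> finishes; pool += (1, 1) = (8, 8)


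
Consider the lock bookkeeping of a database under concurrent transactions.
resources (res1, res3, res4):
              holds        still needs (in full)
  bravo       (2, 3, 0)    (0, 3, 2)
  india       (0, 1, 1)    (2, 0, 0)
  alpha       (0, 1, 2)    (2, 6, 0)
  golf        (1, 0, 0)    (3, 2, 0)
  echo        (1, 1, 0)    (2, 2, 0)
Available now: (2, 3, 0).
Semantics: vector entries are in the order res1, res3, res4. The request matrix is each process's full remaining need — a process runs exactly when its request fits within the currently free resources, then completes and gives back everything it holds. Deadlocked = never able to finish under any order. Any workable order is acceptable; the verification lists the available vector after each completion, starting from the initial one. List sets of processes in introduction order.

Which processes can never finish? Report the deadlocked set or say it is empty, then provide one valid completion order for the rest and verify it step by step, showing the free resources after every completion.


Deadlocked set: bravo and alpha.
Key observation: after india, echo, golf the pool peaks at (4, 5, 1), and each blocked process is short somewhere: bravo on res4; alpha on res3.
The rest can finish in the order india, echo, golf. Step-by-step check:
  pool = (2, 3, 0)
  india needs (2, 0, 0) <= (2, 3, 0) -> finishes; pool += (0, 1, 1) = (2, 4, 1)
  echo needs (2, 2, 0) <= (2, 4, 1) -> finishes; pool += (1, 1, 0) = (3, 5, 1)
  golf needs (3, 2, 0) <= (3, 5, 1) -> finishes; pool += (1, 0, 0) = (4, 5, 1)
The blocked processes can never fit:
  blocked: bravo wants (0, 3, 2), pool (4, 5, 1) — not enough res4
  blocked: alpha wants (2, 6, 0), pool (4, 5, 1) — not enough res3


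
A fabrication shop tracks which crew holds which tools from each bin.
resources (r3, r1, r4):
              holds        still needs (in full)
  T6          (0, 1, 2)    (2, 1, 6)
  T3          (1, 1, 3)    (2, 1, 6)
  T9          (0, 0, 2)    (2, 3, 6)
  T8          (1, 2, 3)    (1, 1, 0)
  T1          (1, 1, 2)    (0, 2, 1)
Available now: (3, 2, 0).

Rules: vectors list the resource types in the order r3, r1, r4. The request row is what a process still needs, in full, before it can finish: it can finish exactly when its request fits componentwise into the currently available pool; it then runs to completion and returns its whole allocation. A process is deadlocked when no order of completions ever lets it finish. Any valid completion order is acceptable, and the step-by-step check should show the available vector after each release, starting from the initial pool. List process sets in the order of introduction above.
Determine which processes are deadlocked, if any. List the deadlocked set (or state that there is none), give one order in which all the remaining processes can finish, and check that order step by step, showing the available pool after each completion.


Deadlocked set: T6, T3 and T9.
Key observation: r4 is the bottleneck — with T8, T1 done the pool holds (5, 5, 5), short of every remaining need.
One completion order for the rest: T8, T1. Step-by-step check:
  pool = (3, 2, 0)
  T8 needs (1, 1, 0) <= (3, 2, 0) -> finishes; pool += (1, 2, 3) = (4, 4, 3)
  T1 needs (0, 2, 1) <= (4, 4, 3) -> finishes; pool += (1, 1, 2) = (5, 5, 5)
The stuck group stays short no matter what:
  T6 still needs (2, 1, 6) but only (5, 5, 5) is free — short on r4
  T3 still needs (2, 1, 6) but only (5, 5, 5) is free — short on r4
  T9 still needs (2, 3, 6) but only (5, 5, 5) is free — short on r4


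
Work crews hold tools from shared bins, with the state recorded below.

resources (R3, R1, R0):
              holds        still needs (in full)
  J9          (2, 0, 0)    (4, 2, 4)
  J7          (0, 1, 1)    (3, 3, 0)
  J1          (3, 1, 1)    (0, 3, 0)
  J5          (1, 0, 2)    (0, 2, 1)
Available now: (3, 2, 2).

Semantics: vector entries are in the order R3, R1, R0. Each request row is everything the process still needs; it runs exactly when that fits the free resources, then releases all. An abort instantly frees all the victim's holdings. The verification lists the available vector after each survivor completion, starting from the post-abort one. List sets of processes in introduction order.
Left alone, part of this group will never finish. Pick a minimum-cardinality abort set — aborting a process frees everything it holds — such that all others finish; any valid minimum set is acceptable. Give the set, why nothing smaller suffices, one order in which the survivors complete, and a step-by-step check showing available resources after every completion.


The answer: abort J7.
Key observation: J1 had no path to completion before; after the abort of J7 ((0, 1, 1) returned), step 2 is where it fits.
Minimality: the empty abort set fails — the state is deadlocked as it stands.
The survivors complete as J5, J1, J9. Step-by-step check (starting from the post-abort pool):
  pool = (3, 3, 3)
  run J5 (needs (0, 2, 1), free (3, 3, 3)); after release of (1, 0, 2) the pool is (4, 3, 5)
  run J1 (needs (0, 3, 0), free (4, 3, 5)); after release of (3, 1, 1) the pool is (7, 4, 6)
  run J9 (needs (4, 2, 4), free (7, 4, 6)); after release of (2, 0, 0) the pool is (9, 4, 6)


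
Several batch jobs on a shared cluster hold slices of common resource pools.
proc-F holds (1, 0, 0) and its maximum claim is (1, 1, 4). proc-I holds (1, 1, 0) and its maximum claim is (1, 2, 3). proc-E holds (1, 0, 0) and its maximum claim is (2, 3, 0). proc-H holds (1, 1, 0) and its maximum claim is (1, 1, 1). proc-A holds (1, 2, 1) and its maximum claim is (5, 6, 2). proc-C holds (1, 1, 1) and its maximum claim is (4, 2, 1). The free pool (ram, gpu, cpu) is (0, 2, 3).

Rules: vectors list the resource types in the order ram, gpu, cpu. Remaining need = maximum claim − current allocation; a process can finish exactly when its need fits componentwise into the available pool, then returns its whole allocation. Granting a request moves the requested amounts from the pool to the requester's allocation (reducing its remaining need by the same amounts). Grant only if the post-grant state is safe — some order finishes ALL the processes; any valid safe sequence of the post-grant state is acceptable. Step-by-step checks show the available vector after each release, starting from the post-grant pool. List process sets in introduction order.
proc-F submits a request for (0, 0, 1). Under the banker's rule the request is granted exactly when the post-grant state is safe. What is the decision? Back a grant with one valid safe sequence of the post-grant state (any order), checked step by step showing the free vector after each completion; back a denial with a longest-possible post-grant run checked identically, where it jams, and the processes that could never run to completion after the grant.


DENY: after the grant no complete ordering would exist.
Key observation: after proc-H, proc-E the pool peaks at (2, 3, 2), and each blocked process is short somewhere: proc-F on cpu; proc-I on cpu; proc-A on ram, gpu; proc-C on ram.
On the post-grant state, proc-H, proc-E is a maximal run — nothing extends it. Verifying each step:
  pool = (0, 2, 2)
  run proc-H (needs (0, 0, 1), free (0, 2, 2)); after release of (1, 1, 0) the pool is (1, 3, 2)
  run proc-E (needs (1, 3, 0), free (1, 3, 2)); after release of (1, 0, 0) the pool is (2, 3, 2)
  proc-F still needs (0, 1, 3) but only (2, 3, 2) is free — short on cpu
  proc-I still needs (0, 1, 3) but only (2, 3, 2) is free — short on cpu
  proc-A still needs (4, 4, 1) but only (2, 3, 2) is free — short on ram and gpu
  proc-C still needs (3, 1, 0) but only (2, 3, 2) is free — short on ram
Post-grant, the permanently blocked set is proc-F, proc-I, proc-A and proc-C.


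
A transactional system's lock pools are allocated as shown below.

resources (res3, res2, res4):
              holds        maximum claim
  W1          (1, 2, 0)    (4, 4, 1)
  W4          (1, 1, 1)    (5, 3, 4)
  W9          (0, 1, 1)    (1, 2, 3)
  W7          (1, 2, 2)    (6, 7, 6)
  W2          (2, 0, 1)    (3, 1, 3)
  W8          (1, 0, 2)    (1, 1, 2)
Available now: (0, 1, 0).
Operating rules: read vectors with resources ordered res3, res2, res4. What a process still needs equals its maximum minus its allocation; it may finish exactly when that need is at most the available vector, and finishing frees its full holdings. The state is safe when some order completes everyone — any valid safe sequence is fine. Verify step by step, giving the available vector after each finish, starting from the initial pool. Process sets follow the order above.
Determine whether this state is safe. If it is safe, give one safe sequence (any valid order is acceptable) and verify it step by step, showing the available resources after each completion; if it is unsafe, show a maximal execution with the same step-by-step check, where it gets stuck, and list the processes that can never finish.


SAFE. One safe sequence: W8, W9, W2, W1, W4, W7.
Key observation: W8 marks the first exact bind of the order: its need (0, 1, 0) fits the free (0, 1, 0) with zero slack on a requested resource.
Check, step by step:
  pool = (0, 1, 0)
  W8: need (0, 1, 0) fits (0, 1, 0); releases (1, 0, 2), pool now (1, 1, 2)
  W9: need (1, 1, 2) fits (1, 1, 2); releases (0, 1, 1), pool now (1, 2, 3)
  W2: need (1, 1, 2) fits (1, 2, 3); releases (2, 0, 1), pool now (3, 2, 4)
  W1: need (3, 2, 1) fits (3, 2, 4); releases (1, 2, 0), pool now (4, 4, 4)
  W4: need (4, 2, 3) fits (4, 4, 4); releases (1, 1, 1), pool now (5, 5, 5)
  W7: need (5, 5, 4) fits (5, 5, 5); releases (1, 2, 2), pool now (6, 7, 7)


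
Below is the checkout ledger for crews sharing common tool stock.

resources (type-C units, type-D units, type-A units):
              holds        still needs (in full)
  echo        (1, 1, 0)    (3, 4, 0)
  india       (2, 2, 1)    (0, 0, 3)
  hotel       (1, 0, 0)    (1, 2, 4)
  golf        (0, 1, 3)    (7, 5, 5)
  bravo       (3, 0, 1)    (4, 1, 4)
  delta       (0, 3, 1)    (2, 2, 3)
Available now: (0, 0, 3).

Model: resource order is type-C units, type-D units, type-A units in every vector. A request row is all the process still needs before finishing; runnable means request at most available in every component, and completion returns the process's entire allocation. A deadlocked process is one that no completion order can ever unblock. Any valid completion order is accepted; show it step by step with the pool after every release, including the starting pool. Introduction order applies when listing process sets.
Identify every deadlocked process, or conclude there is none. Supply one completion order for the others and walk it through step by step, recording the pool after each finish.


No process is deadlocked.
Key observation: india can run right away; the returned allocation unlocks the remaining processes in turn.
The rest can finish in the order india, delta, hotel, echo, bravo, golf. Verifying each step:
  pool = (0, 0, 3)
  india: need (0, 0, 3) fits (0, 0, 3); releases (2, 2, 1), pool now (2, 2, 4)
  delta: need (2, 2, 3) fits (2, 2, 4); releases (0, 3, 1), pool now (2, 5, 5)
  hotel: need (1, 2, 4) fits (2, 5, 5); releases (1, 0, 0), pool now (3, 5, 5)
  echo: need (3, 4, 0) fits (3, 5, 5); releases (1, 1, 0), pool now (4, 6, 5)
  bravo: need (4, 1, 4) fits (4, 6, 5); releases (3, 0, 1), pool now (7, 6, 6)
  golf: need (7, 5, 5) fits (7, 6, 6); releases (0, 1, 3), pool now (7, 7, 9)


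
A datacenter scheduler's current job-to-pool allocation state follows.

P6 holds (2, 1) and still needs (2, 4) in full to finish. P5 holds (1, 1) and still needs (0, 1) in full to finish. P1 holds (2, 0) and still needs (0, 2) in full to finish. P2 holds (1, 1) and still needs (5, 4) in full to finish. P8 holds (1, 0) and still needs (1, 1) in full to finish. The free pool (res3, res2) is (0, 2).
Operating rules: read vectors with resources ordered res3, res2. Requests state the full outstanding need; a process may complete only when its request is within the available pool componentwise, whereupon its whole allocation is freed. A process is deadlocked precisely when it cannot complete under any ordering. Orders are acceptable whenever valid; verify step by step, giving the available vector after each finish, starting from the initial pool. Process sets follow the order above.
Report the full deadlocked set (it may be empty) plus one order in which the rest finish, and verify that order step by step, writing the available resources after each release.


Deadlocked: P6 and P2.
Key observation: P1, P8, P5 can finish, but then (4, 3) is all there is, and the blocked group's res2 demands exceed it.
A valid finishing order for the others: P1, P8, P5. Check, step by step:
  pool = (0, 2)
  P1 needs (0, 2) <= (0, 2) -> finishes; pool += (2, 0) = (2, 2)
  P8 needs (1, 1) <= (2, 2) -> finishes; pool += (1, 0) = (3, 2)
  P5 needs (0, 1) <= (3, 2) -> finishes; pool += (1, 1) = (4, 3)
None of the blocked processes ever fits:
  P6 still needs (2, 4) but only (4, 3) is free — short on res2
  P2 still needs (5, 4) but only (4, 3) is free — short on res3 and res2


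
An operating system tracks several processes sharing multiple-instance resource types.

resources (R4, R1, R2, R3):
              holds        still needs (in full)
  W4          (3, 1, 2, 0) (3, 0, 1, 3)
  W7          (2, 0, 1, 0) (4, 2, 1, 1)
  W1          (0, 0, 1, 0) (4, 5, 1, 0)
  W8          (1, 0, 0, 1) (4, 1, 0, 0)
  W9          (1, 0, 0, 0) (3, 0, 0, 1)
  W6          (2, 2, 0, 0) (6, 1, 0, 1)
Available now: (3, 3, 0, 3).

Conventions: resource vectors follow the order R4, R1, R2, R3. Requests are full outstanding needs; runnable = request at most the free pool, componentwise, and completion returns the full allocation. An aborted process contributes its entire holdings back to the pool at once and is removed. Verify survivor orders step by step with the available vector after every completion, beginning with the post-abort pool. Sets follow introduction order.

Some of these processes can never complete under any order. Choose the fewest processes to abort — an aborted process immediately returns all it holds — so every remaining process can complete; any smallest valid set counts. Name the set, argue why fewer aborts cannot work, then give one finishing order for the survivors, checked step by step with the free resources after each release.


Minimum abort set: W7.
Key observation: W6 could never have finished before the abort; with (2, 0, 1, 0) returned by W7, it fits at step 2.
Minimality: the empty abort set fails — the state is deadlocked as it stands.
The survivors complete as W9, W6, W4, W8, W1. Check, step by step (starting from the post-abort pool):
  pool = (5, 3, 1, 3)
  run W9 (needs (3, 0, 0, 1), free (5, 3, 1, 3)); after release of (1, 0, 0, 0) the pool is (6, 3, 1, 3)
  run W6 (needs (6, 1, 0, 1), free (6, 3, 1, 3)); after release of (2, 2, 0, 0) the pool is (8, 5, 1, 3)
  run W4 (needs (3, 0, 1, 3), free (8, 5, 1, 3)); after release of (3, 1, 2, 0) the pool is (11, 6, 3, 3)
  run W8 (needs (4, 1, 0, 0), free (11, 6, 3, 3)); after release of (1, 0, 0, 1) the pool is (12, 6, 3, 4)
  run W1 (needs (4, 5, 1, 0), free (12, 6, 3, 4)); after release of (0, 0, 1, 0) the pool is (12, 6, 4, 4)


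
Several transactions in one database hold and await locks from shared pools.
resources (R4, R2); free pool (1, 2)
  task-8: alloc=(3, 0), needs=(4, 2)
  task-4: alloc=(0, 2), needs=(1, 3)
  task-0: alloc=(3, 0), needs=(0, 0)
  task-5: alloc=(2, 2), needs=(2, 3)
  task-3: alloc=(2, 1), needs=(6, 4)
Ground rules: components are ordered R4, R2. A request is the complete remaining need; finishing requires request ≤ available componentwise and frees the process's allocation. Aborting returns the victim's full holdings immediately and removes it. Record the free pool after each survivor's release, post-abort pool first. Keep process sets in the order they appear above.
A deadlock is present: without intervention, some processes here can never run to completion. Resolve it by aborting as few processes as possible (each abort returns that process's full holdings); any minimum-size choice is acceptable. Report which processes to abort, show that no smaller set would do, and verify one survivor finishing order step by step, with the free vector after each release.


Minimum abort set: task-3.
Key observation: before aborting task-3, task-4 was permanently blocked — no order could ever run it; afterwards it completes at step 1.
Minimality: the empty abort set fails — the state is deadlocked as it stands.
One survivor order: task-4, task-0, task-5, task-8. Verifying each step (post-abort pool first):
  pool = (3, 3)
  task-4: need (1, 3) fits (3, 3); releases (0, 2), pool now (3, 5)
  task-0: need (0, 0) fits (3, 5); releases (3, 0), pool now (6, 5)
  task-5: need (2, 3) fits (6, 5); releases (2, 2), pool now (8, 7)
  task-8: need (4, 2) fits (8, 7); releases (3, 0), pool now (11, 7)


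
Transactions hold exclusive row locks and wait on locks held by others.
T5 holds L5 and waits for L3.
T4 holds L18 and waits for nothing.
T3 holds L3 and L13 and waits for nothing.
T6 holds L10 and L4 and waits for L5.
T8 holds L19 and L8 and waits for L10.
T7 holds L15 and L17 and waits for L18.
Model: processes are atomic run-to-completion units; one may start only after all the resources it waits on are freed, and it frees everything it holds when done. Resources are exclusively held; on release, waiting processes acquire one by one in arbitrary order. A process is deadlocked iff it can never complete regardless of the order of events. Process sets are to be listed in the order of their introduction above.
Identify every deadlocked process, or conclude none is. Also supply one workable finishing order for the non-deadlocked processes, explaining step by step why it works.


Nothing here is deadlocked.
Key observation: all waits point, directly or indirectly, at processes that can finish, so nothing is permanently blocked.
One completion order for the rest: T3, T4, T5, T6, T7, T8.
Walking it through:
  T3 waits on nothing -> runs at once and releases L3 and L13
  T4 waits on nothing -> runs at once and releases L18
  run T5 (all its waits — L3 — are resolved); releases L5
  run T6 (all its waits — L5 — are resolved); releases L10 and L4
  run T7 (all its waits — L18 — are resolved); releases L15 and L17
  run T8 (all its waits — L10 — are resolved); releases L19 and L8


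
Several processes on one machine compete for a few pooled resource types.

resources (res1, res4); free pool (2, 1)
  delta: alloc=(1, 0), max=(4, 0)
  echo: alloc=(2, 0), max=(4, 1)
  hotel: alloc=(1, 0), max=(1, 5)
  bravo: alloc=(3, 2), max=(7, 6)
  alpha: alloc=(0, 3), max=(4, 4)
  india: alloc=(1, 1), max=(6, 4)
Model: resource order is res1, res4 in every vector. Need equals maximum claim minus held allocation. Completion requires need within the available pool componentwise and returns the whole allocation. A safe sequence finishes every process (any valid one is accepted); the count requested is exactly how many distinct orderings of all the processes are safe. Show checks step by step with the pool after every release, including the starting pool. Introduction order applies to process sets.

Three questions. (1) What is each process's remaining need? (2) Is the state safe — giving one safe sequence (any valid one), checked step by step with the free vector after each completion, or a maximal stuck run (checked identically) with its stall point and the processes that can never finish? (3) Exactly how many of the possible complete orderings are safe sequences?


(1) Outstanding need per process (order res1, res4):
  delta: (3, 0)
  echo: (2, 1)
  hotel: (0, 5)
  bravo: (4, 4)
  alpha: (4, 1)
  india: (5, 3)
(2) The state is SAFE; one workable sequence: echo, alpha, delta, india, bravo, hotel.
Key observation: at echo the run first touches a limit — (2, 1) against (2, 1), exact on a resource it actually requests.
Verifying each step:
  pool = (2, 1)
  echo needs (2, 1) <= (2, 1) -> finishes; pool += (2, 0) = (4, 1)
  alpha needs (4, 1) <= (4, 1) -> finishes; pool += (0, 3) = (4, 4)
  delta needs (3, 0) <= (4, 4) -> finishes; pool += (1, 0) = (5, 4)
  india needs (5, 3) <= (5, 4) -> finishes; pool += (1, 1) = (6, 5)
  bravo needs (4, 4) <= (6, 5) -> finishes; pool += (3, 2) = (9, 7)
  hotel needs (0, 5) <= (9, 7) -> finishes; pool += (1, 0) = (10, 7)
(3) The exact count: 14 of the possible complete orderings are safe sequences.


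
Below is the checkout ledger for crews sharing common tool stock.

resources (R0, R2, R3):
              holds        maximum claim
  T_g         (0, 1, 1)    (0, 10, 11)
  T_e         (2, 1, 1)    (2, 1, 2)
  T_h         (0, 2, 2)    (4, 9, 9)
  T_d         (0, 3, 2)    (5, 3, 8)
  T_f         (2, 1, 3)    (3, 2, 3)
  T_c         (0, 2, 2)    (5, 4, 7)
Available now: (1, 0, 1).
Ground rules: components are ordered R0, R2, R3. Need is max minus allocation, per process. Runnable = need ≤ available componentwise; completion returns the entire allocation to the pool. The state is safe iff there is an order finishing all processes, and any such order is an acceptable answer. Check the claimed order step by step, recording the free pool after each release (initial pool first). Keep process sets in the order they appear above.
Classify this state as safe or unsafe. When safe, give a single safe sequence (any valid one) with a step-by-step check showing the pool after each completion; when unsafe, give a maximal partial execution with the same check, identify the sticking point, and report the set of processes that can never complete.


SAFE — a valid safe sequence is T_e, T_f, T_c, T_d, T_h, T_g.
Key observation: T_e is the earliest step where a requested resource binds exactly: need (0, 0, 1), pool (1, 0, 1) at its turn.
Walking it through:
  pool = (1, 0, 1)
  T_e: need (0, 0, 1) fits (1, 0, 1); releases (2, 1, 1), pool now (3, 1, 2)
  T_f: need (1, 1, 0) fits (3, 1, 2); releases (2, 1, 3), pool now (5, 2, 5)
  T_c: need (5, 2, 5) fits (5, 2, 5); releases (0, 2, 2), pool now (5, 4, 7)
  T_d: need (5, 0, 6) fits (5, 4, 7); releases (0, 3, 2), pool now (5, 7, 9)
  T_h: need (4, 7, 7) fits (5, 7, 9); releases (0, 2, 2), pool now (5, 9, 11)
  T_g: need (0, 9, 10) fits (5, 9, 11); releases (0, 1, 1), pool now (5, 10, 12)


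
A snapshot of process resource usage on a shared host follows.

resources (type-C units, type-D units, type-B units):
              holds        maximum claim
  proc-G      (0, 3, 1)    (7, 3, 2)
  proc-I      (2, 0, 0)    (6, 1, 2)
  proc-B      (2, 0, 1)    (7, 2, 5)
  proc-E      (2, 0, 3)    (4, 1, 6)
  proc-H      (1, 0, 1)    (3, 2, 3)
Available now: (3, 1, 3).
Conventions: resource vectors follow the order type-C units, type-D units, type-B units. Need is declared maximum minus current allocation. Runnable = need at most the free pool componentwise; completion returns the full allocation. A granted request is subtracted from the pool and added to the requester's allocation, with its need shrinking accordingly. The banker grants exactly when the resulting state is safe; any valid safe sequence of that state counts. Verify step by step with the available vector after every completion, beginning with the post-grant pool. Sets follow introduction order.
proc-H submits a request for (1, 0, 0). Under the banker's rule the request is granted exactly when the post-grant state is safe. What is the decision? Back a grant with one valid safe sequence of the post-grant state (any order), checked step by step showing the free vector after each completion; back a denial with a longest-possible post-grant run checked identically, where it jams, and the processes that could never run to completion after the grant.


DENY: after the grant no complete ordering would exist.
Key observation: after proc-E, proc-I the pool peaks at (6, 1, 6), and each blocked process is short somewhere: proc-G on type-C units; proc-B on type-D units; proc-H on type-D units.
On the post-grant state, proc-E, proc-I is a maximal run — nothing extends it. Verifying each step:
  pool = (2, 1, 3)
  proc-E: need (2, 1, 3) fits (2, 1, 3); releases (2, 0, 3), pool now (4, 1, 6)
  proc-I: need (4, 1, 2) fits (4, 1, 6); releases (2, 0, 0), pool now (6, 1, 6)
  proc-G cannot run: need (7, 0, 1) vs free (6, 1, 6) (insufficient type-C units)
  proc-B cannot run: need (5, 2, 4) vs free (6, 1, 6) (insufficient type-D units)
  proc-H cannot run: need (1, 2, 2) vs free (6, 1, 6) (insufficient type-D units)
Had the request been granted, proc-G, proc-B and proc-H could never finish.
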